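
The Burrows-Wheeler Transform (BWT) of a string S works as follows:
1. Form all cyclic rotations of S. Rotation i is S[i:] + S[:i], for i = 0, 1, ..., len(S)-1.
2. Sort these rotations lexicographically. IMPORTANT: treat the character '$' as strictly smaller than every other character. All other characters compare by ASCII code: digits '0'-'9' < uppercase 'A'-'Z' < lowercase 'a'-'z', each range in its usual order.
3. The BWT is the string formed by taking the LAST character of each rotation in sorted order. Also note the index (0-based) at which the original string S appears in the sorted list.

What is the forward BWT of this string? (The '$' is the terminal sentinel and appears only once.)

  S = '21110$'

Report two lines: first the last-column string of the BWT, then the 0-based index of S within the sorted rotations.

Answer: 01112$
5

Derivation:
All 6 rotations (rotation i = S[i:]+S[:i]):
  rot[0] = 21110$
  rot[1] = 1110$2
  rot[2] = 110$21
  rot[3] = 10$211
  rot[4] = 0$2111
  rot[5] = $21110
Sorted (with $ < everything):
  sorted[0] = $21110  (last char: '0')
  sorted[1] = 0$2111  (last char: '1')
  sorted[2] = 10$211  (last char: '1')
  sorted[3] = 110$21  (last char: '1')
  sorted[4] = 1110$2  (last char: '2')
  sorted[5] = 21110$  (last char: '$')
Last column: 01112$
Original string S is at sorted index 5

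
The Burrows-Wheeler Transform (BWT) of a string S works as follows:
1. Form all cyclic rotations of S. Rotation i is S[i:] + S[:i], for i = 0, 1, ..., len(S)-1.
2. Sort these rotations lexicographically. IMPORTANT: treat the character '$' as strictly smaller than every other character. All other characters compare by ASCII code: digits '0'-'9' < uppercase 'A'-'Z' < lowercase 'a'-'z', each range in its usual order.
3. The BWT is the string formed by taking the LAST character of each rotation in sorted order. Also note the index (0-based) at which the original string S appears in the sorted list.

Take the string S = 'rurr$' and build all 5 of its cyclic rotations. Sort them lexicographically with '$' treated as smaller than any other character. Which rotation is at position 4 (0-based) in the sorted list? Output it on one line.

All 5 rotations (rotation i = S[i:]+S[:i]):
  rot[0] = rurr$
  rot[1] = urr$r
  rot[2] = rr$ru
  rot[3] = r$rur
  rot[4] = $rurr
Sorted (with $ < everything):
  sorted[0] = $rurr
  sorted[1] = r$rur
  sorted[2] = rr$ru
  sorted[3] = rurr$
  sorted[4] = urr$r
sorted[4] = urr$r

Answer: urr$r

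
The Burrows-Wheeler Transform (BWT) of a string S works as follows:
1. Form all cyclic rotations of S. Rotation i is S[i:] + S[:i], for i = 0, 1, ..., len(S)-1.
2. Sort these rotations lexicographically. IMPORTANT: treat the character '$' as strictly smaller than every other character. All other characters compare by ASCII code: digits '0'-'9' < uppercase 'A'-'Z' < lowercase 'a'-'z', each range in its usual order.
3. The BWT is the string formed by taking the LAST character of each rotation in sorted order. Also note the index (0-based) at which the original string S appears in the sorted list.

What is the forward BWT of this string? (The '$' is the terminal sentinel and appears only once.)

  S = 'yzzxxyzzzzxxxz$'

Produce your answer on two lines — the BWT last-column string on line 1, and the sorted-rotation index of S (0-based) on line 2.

All 15 rotations (rotation i = S[i:]+S[:i]):
  rot[0] = yzzxxyzzzzxxxz$
  rot[1] = zzxxyzzzzxxxz$y
  rot[2] = zxxyzzzzxxxz$yz
  rot[3] = xxyzzzzxxxz$yzz
  rot[4] = xyzzzzxxxz$yzzx
  rot[5] = yzzzzxxxz$yzzxx
  rot[6] = zzzzxxxz$yzzxxy
  rot[7] = zzzxxxz$yzzxxyz
  rot[8] = zzxxxz$yzzxxyzz
  rot[9] = zxxxz$yzzxxyzzz
  rot[10] = xxxz$yzzxxyzzzz
  rot[11] = xxz$yzzxxyzzzzx
  rot[12] = xz$yzzxxyzzzzxx
  rot[13] = z$yzzxxyzzzzxxx
  rot[14] = $yzzxxyzzzzxxxz
Sorted (with $ < everything):
  sorted[0] = $yzzxxyzzzzxxxz  (last char: 'z')
  sorted[1] = xxxz$yzzxxyzzzz  (last char: 'z')
  sorted[2] = xxyzzzzxxxz$yzz  (last char: 'z')
  sorted[3] = xxz$yzzxxyzzzzx  (last char: 'x')
  sorted[4] = xyzzzzxxxz$yzzx  (last char: 'x')
  sorted[5] = xz$yzzxxyzzzzxx  (last char: 'x')
  sorted[6] = yzzxxyzzzzxxxz$  (last char: '$')
  sorted[7] = yzzzzxxxz$yzzxx  (last char: 'x')
  sorted[8] = z$yzzxxyzzzzxxx  (last char: 'x')
  sorted[9] = zxxxz$yzzxxyzzz  (last char: 'z')
  sorted[10] = zxxyzzzzxxxz$yz  (last char: 'z')
  sorted[11] = zzxxxz$yzzxxyzz  (last char: 'z')
  sorted[12] = zzxxyzzzzxxxz$y  (last char: 'y')
  sorted[13] = zzzxxxz$yzzxxyz  (last char: 'z')
  sorted[14] = zzzzxxxz$yzzxxy  (last char: 'y')
Last column: zzzxxx$xxzzzyzy
Original string S is at sorted index 6

Answer: zzzxxx$xxzzzyzy
6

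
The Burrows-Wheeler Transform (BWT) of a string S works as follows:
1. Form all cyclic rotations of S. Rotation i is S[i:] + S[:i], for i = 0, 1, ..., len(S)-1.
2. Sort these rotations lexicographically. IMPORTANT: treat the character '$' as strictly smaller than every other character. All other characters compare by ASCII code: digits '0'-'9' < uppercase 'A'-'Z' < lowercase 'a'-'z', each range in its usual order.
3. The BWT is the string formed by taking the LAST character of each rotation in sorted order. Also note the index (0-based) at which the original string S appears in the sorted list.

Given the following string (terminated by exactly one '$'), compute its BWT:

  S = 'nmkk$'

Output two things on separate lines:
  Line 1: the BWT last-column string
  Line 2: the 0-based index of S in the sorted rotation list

Answer: kkmn$
4

Derivation:
All 5 rotations (rotation i = S[i:]+S[:i]):
  rot[0] = nmkk$
  rot[1] = mkk$n
  rot[2] = kk$nm
  rot[3] = k$nmk
  rot[4] = $nmkk
Sorted (with $ < everything):
  sorted[0] = $nmkk  (last char: 'k')
  sorted[1] = k$nmk  (last char: 'k')
  sorted[2] = kk$nm  (last char: 'm')
  sorted[3] = mkk$n  (last char: 'n')
  sorted[4] = nmkk$  (last char: '$')
Last column: kkmn$
Original string S is at sorted index 4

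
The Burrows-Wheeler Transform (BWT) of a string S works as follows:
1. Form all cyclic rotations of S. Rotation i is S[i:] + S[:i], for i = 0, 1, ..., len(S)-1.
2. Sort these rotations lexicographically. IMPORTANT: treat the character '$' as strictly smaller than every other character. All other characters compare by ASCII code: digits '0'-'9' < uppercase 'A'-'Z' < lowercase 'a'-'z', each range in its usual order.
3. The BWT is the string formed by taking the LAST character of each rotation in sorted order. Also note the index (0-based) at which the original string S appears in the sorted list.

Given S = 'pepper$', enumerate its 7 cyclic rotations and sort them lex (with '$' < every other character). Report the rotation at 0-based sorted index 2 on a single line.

All 7 rotations (rotation i = S[i:]+S[:i]):
  rot[0] = pepper$
  rot[1] = epper$p
  rot[2] = pper$pe
  rot[3] = per$pep
  rot[4] = er$pepp
  rot[5] = r$peppe
  rot[6] = $pepper
Sorted (with $ < everything):
  sorted[0] = $pepper
  sorted[1] = epper$p
  sorted[2] = er$pepp
  sorted[3] = pepper$
  sorted[4] = per$pep
  sorted[5] = pper$pe
  sorted[6] = r$peppe
sorted[2] = er$pepp

Answer: er$pepp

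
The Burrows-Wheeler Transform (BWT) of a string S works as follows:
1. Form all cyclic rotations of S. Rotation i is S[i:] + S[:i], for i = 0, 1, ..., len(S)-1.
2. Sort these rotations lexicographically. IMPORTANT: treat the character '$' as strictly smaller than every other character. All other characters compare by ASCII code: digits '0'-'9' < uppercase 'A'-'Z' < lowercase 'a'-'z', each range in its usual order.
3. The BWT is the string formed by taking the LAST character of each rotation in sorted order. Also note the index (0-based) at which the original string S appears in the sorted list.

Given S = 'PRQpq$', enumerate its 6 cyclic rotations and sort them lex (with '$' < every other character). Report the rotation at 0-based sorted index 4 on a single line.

All 6 rotations (rotation i = S[i:]+S[:i]):
  rot[0] = PRQpq$
  rot[1] = RQpq$P
  rot[2] = Qpq$PR
  rot[3] = pq$PRQ
  rot[4] = q$PRQp
  rot[5] = $PRQpq
Sorted (with $ < everything):
  sorted[0] = $PRQpq
  sorted[1] = PRQpq$
  sorted[2] = Qpq$PR
  sorted[3] = RQpq$P
  sorted[4] = pq$PRQ
  sorted[5] = q$PRQp
sorted[4] = pq$PRQ

Answer: pq$PRQ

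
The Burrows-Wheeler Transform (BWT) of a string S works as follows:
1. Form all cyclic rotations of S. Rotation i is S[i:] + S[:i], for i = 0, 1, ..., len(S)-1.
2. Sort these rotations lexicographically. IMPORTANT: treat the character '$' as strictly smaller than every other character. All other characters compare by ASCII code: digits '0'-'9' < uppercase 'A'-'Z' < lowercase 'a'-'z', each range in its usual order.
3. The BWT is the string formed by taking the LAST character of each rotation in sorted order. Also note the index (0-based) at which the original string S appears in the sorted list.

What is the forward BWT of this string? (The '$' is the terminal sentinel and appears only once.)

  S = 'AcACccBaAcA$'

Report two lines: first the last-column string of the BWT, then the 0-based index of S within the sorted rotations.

Answer: Acca$cABAAcC
4

Derivation:
All 12 rotations (rotation i = S[i:]+S[:i]):
  rot[0] = AcACccBaAcA$
  rot[1] = cACccBaAcA$A
  rot[2] = ACccBaAcA$Ac
  rot[3] = CccBaAcA$AcA
  rot[4] = ccBaAcA$AcAC
  rot[5] = cBaAcA$AcACc
  rot[6] = BaAcA$AcACcc
  rot[7] = aAcA$AcACccB
  rot[8] = AcA$AcACccBa
  rot[9] = cA$AcACccBaA
  rot[10] = A$AcACccBaAc
  rot[11] = $AcACccBaAcA
Sorted (with $ < everything):
  sorted[0] = $AcACccBaAcA  (last char: 'A')
  sorted[1] = A$AcACccBaAc  (last char: 'c')
  sorted[2] = ACccBaAcA$Ac  (last char: 'c')
  sorted[3] = AcA$AcACccBa  (last char: 'a')
  sorted[4] = AcACccBaAcA$  (last char: '$')
  sorted[5] = BaAcA$AcACcc  (last char: 'c')
  sorted[6] = CccBaAcA$AcA  (last char: 'A')
  sorted[7] = aAcA$AcACccB  (last char: 'B')
  sorted[8] = cA$AcACccBaA  (last char: 'A')
  sorted[9] = cACccBaAcA$A  (last char: 'A')
  sorted[10] = cBaAcA$AcACc  (last char: 'c')
  sorted[11] = ccBaAcA$AcAC  (last char: 'C')
Last column: Acca$cABAAcC
Original string S is at sorted index 4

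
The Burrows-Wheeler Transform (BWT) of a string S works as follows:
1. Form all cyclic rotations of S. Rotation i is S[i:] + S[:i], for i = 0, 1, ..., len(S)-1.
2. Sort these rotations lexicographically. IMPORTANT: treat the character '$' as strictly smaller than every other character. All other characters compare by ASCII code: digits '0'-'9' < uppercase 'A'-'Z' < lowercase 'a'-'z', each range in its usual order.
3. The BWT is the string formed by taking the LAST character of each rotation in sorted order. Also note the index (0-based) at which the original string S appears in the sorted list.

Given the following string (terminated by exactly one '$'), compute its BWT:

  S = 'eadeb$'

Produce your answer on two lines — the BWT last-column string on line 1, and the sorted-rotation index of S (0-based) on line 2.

All 6 rotations (rotation i = S[i:]+S[:i]):
  rot[0] = eadeb$
  rot[1] = adeb$e
  rot[2] = deb$ea
  rot[3] = eb$ead
  rot[4] = b$eade
  rot[5] = $eadeb
Sorted (with $ < everything):
  sorted[0] = $eadeb  (last char: 'b')
  sorted[1] = adeb$e  (last char: 'e')
  sorted[2] = b$eade  (last char: 'e')
  sorted[3] = deb$ea  (last char: 'a')
  sorted[4] = eadeb$  (last char: '$')
  sorted[5] = eb$ead  (last char: 'd')
Last column: beea$d
Original string S is at sorted index 4

Answer: beea$d
4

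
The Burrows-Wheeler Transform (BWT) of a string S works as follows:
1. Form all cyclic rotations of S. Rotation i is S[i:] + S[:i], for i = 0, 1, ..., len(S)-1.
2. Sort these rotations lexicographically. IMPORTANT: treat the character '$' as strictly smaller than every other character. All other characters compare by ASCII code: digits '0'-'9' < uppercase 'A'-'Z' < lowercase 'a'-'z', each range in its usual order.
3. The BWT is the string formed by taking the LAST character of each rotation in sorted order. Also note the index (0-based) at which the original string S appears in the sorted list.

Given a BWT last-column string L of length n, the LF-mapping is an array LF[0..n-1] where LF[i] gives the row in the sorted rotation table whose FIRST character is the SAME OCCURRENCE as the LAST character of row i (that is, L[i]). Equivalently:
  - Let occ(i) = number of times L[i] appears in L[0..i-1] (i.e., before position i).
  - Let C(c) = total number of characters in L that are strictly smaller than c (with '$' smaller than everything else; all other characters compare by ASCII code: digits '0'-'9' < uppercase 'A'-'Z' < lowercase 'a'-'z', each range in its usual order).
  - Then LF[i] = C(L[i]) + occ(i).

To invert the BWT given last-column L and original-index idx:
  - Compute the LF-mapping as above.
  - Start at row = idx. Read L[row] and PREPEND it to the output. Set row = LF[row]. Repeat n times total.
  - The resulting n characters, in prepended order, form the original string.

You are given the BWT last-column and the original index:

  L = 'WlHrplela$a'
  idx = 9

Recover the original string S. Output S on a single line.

Answer: parallelHW$

Derivation:
LF mapping: 2 6 1 10 9 7 5 8 3 0 4
Walk LF starting at row 9, prepending L[row]:
  step 1: row=9, L[9]='$', prepend. Next row=LF[9]=0
  step 2: row=0, L[0]='W', prepend. Next row=LF[0]=2
  step 3: row=2, L[2]='H', prepend. Next row=LF[2]=1
  step 4: row=1, L[1]='l', prepend. Next row=LF[1]=6
  step 5: row=6, L[6]='e', prepend. Next row=LF[6]=5
  step 6: row=5, L[5]='l', prepend. Next row=LF[5]=7
  step 7: row=7, L[7]='l', prepend. Next row=LF[7]=8
  step 8: row=8, L[8]='a', prepend. Next row=LF[8]=3
  step 9: row=3, L[3]='r', prepend. Next row=LF[3]=10
  step 10: row=10, L[10]='a', prepend. Next row=LF[10]=4
  step 11: row=4, L[4]='p', prepend. Next row=LF[4]=9
Reversed output: parallelHW$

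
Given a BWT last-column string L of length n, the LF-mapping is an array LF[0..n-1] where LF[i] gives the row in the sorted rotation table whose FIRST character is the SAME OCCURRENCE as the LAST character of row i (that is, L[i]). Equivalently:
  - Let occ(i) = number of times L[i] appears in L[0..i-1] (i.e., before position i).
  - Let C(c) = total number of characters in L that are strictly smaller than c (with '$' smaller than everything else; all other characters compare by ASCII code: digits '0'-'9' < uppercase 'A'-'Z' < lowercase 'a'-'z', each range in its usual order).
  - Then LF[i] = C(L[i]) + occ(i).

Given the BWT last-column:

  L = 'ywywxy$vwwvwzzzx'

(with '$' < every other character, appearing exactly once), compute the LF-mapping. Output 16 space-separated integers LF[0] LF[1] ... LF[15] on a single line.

Char counts: '$':1, 'v':2, 'w':5, 'x':2, 'y':3, 'z':3
C (first-col start): C('$')=0, C('v')=1, C('w')=3, C('x')=8, C('y')=10, C('z')=13
L[0]='y': occ=0, LF[0]=C('y')+0=10+0=10
L[1]='w': occ=0, LF[1]=C('w')+0=3+0=3
L[2]='y': occ=1, LF[2]=C('y')+1=10+1=11
L[3]='w': occ=1, LF[3]=C('w')+1=3+1=4
L[4]='x': occ=0, LF[4]=C('x')+0=8+0=8
L[5]='y': occ=2, LF[5]=C('y')+2=10+2=12
L[6]='$': occ=0, LF[6]=C('$')+0=0+0=0
L[7]='v': occ=0, LF[7]=C('v')+0=1+0=1
L[8]='w': occ=2, LF[8]=C('w')+2=3+2=5
L[9]='w': occ=3, LF[9]=C('w')+3=3+3=6
L[10]='v': occ=1, LF[10]=C('v')+1=1+1=2
L[11]='w': occ=4, LF[11]=C('w')+4=3+4=7
L[12]='z': occ=0, LF[12]=C('z')+0=13+0=13
L[13]='z': occ=1, LF[13]=C('z')+1=13+1=14
L[14]='z': occ=2, LF[14]=C('z')+2=13+2=15
L[15]='x': occ=1, LF[15]=C('x')+1=8+1=9

Answer: 10 3 11 4 8 12 0 1 5 6 2 7 13 14 15 9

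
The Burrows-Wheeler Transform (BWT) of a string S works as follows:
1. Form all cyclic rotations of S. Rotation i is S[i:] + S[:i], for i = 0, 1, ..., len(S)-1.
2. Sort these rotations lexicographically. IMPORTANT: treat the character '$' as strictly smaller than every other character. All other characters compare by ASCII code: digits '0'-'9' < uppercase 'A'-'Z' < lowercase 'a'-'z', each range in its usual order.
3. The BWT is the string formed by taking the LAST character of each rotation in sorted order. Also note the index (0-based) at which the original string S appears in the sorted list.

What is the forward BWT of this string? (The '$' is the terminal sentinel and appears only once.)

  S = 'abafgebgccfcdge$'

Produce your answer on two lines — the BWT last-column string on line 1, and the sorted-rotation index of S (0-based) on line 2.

Answer: e$baegfccggcabdf
1

Derivation:
All 16 rotations (rotation i = S[i:]+S[:i]):
  rot[0] = abafgebgccfcdge$
  rot[1] = bafgebgccfcdge$a
  rot[2] = afgebgccfcdge$ab
  rot[3] = fgebgccfcdge$aba
  rot[4] = gebgccfcdge$abaf
  rot[5] = ebgccfcdge$abafg
  rot[6] = bgccfcdge$abafge
  rot[7] = gccfcdge$abafgeb
  rot[8] = ccfcdge$abafgebg
  rot[9] = cfcdge$abafgebgc
  rot[10] = fcdge$abafgebgcc
  rot[11] = cdge$abafgebgccf
  rot[12] = dge$abafgebgccfc
  rot[13] = ge$abafgebgccfcd
  rot[14] = e$abafgebgccfcdg
  rot[15] = $abafgebgccfcdge
Sorted (with $ < everything):
  sorted[0] = $abafgebgccfcdge  (last char: 'e')
  sorted[1] = abafgebgccfcdge$  (last char: '$')
  sorted[2] = afgebgccfcdge$ab  (last char: 'b')
  sorted[3] = bafgebgccfcdge$a  (last char: 'a')
  sorted[4] = bgccfcdge$abafge  (last char: 'e')
  sorted[5] = ccfcdge$abafgebg  (last char: 'g')
  sorted[6] = cdge$abafgebgccf  (last char: 'f')
  sorted[7] = cfcdge$abafgebgc  (last char: 'c')
  sorted[8] = dge$abafgebgccfc  (last char: 'c')
  sorted[9] = e$abafgebgccfcdg  (last char: 'g')
  sorted[10] = ebgccfcdge$abafg  (last char: 'g')
  sorted[11] = fcdge$abafgebgcc  (last char: 'c')
  sorted[12] = fgebgccfcdge$aba  (last char: 'a')
  sorted[13] = gccfcdge$abafgeb  (last char: 'b')
  sorted[14] = ge$abafgebgccfcd  (last char: 'd')
  sorted[15] = gebgccfcdge$abaf  (last char: 'f')
Last column: e$baegfccggcabdf
Original string S is at sorted index 1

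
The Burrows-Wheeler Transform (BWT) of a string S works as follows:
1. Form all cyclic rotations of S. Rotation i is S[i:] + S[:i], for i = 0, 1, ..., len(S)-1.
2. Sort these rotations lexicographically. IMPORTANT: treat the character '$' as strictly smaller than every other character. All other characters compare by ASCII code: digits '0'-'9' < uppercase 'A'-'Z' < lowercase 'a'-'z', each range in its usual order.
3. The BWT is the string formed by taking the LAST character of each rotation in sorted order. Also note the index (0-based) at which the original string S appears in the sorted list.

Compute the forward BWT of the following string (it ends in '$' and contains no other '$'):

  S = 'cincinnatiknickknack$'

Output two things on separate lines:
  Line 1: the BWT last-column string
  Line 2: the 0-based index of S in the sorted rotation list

Answer: knn$naintcccckiknikia
3

Derivation:
All 21 rotations (rotation i = S[i:]+S[:i]):
  rot[0] = cincinnatiknickknack$
  rot[1] = incinnatiknickknack$c
  rot[2] = ncinnatiknickknack$ci
  rot[3] = cinnatiknickknack$cin
  rot[4] = innatiknickknack$cinc
  rot[5] = nnatiknickknack$cinci
  rot[6] = natiknickknack$cincin
  rot[7] = atiknickknack$cincinn
  rot[8] = tiknickknack$cincinna
  rot[9] = iknickknack$cincinnat
  rot[10] = knickknack$cincinnati
  rot[11] = nickknack$cincinnatik
  rot[12] = ickknack$cincinnatikn
  rot[13] = ckknack$cincinnatikni
  rot[14] = kknack$cincinnatiknic
  rot[15] = knack$cincinnatiknick
  rot[16] = nack$cincinnatiknickk
  rot[17] = ack$cincinnatiknickkn
  rot[18] = ck$cincinnatiknickkna
  rot[19] = k$cincinnatiknickknac
  rot[20] = $cincinnatiknickknack
Sorted (with $ < everything):
  sorted[0] = $cincinnatiknickknack  (last char: 'k')
  sorted[1] = ack$cincinnatiknickkn  (last char: 'n')
  sorted[2] = atiknickknack$cincinn  (last char: 'n')
  sorted[3] = cincinnatiknickknack$  (last char: '$')
  sorted[4] = cinnatiknickknack$cin  (last char: 'n')
  sorted[5] = ck$cincinnatiknickkna  (last char: 'a')
  sorted[6] = ckknack$cincinnatikni  (last char: 'i')
  sorted[7] = ickknack$cincinnatikn  (last char: 'n')
  sorted[8] = iknickknack$cincinnat  (last char: 't')
  sorted[9] = incinnatiknickknack$c  (last char: 'c')
  sorted[10] = innatiknickknack$cinc  (last char: 'c')
  sorted[11] = k$cincinnatiknickknac  (last char: 'c')
  sorted[12] = kknack$cincinnatiknic  (last char: 'c')
  sorted[13] = knack$cincinnatiknick  (last char: 'k')
  sorted[14] = knickknack$cincinnati  (last char: 'i')
  sorted[15] = nack$cincinnatiknickk  (last char: 'k')
  sorted[16] = natiknickknack$cincin  (last char: 'n')
  sorted[17] = ncinnatiknickknack$ci  (last char: 'i')
  sorted[18] = nickknack$cincinnatik  (last char: 'k')
  sorted[19] = nnatiknickknack$cinci  (last char: 'i')
  sorted[20] = tiknickknack$cincinna  (last char: 'a')
Last column: knn$naintcccckiknikia
Original string S is at sorted index 3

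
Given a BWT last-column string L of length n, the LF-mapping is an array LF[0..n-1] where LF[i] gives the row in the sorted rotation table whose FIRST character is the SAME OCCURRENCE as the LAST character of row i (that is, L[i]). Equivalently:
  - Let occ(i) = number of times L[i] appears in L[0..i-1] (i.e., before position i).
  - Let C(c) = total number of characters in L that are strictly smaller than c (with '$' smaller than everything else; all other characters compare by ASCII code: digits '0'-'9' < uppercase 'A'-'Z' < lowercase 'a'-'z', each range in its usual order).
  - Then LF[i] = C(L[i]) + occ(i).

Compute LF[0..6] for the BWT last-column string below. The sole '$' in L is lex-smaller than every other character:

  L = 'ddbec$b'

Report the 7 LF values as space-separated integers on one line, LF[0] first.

Char counts: '$':1, 'b':2, 'c':1, 'd':2, 'e':1
C (first-col start): C('$')=0, C('b')=1, C('c')=3, C('d')=4, C('e')=6
L[0]='d': occ=0, LF[0]=C('d')+0=4+0=4
L[1]='d': occ=1, LF[1]=C('d')+1=4+1=5
L[2]='b': occ=0, LF[2]=C('b')+0=1+0=1
L[3]='e': occ=0, LF[3]=C('e')+0=6+0=6
L[4]='c': occ=0, LF[4]=C('c')+0=3+0=3
L[5]='$': occ=0, LF[5]=C('$')+0=0+0=0
L[6]='b': occ=1, LF[6]=C('b')+1=1+1=2

Answer: 4 5 1 6 3 0 2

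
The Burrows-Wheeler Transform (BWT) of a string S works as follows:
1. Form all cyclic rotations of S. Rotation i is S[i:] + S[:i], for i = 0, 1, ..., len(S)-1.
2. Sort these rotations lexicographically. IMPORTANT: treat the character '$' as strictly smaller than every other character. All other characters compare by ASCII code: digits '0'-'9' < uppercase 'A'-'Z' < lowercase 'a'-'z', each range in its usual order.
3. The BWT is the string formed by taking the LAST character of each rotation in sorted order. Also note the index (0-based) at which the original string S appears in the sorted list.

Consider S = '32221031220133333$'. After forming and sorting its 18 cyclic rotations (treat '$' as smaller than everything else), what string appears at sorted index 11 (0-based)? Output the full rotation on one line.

Answer: 3$3222103122013333

Derivation:
All 18 rotations (rotation i = S[i:]+S[:i]):
  rot[0] = 32221031220133333$
  rot[1] = 2221031220133333$3
  rot[2] = 221031220133333$32
  rot[3] = 21031220133333$322
  rot[4] = 1031220133333$3222
  rot[5] = 031220133333$32221
  rot[6] = 31220133333$322210
  rot[7] = 1220133333$3222103
  rot[8] = 220133333$32221031
  rot[9] = 20133333$322210312
  rot[10] = 0133333$3222103122
  rot[11] = 133333$32221031220
  rot[12] = 33333$322210312201
  rot[13] = 3333$3222103122013
  rot[14] = 333$32221031220133
  rot[15] = 33$322210312201333
  rot[16] = 3$3222103122013333
  rot[17] = $32221031220133333
Sorted (with $ < everything):
  sorted[0] = $32221031220133333
  sorted[1] = 0133333$3222103122
  sorted[2] = 031220133333$32221
  sorted[3] = 1031220133333$3222
  sorted[4] = 1220133333$3222103
  sorted[5] = 133333$32221031220
  sorted[6] = 20133333$322210312
  sorted[7] = 21031220133333$322
  sorted[8] = 220133333$32221031
  sorted[9] = 221031220133333$32
  sorted[10] = 2221031220133333$3
  sorted[11] = 3$3222103122013333
  sorted[12] = 31220133333$322210
  sorted[13] = 32221031220133333$
  sorted[14] = 33$322210312201333
  sorted[15] = 333$32221031220133
  sorted[16] = 3333$3222103122013
  sorted[17] = 33333$322210312201
sorted[11] = 3$3222103122013333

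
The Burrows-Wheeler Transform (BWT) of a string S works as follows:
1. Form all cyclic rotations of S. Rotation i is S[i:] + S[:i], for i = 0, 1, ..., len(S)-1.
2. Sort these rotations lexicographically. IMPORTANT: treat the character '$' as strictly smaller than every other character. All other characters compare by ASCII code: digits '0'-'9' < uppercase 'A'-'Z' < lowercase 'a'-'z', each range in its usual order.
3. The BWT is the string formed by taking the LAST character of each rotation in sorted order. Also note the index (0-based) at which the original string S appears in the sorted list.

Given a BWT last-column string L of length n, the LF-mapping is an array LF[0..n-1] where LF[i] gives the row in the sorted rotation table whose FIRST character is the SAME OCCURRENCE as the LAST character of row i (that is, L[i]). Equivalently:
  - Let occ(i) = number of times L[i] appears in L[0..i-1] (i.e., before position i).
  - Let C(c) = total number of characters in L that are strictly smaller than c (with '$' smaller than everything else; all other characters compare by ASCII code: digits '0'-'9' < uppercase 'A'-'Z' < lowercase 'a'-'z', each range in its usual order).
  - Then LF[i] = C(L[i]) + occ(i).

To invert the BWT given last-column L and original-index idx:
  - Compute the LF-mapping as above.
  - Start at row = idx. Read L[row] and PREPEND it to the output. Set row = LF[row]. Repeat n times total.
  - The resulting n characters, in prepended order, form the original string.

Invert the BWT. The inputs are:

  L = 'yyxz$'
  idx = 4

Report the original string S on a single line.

Answer: zyxy$

Derivation:
LF mapping: 2 3 1 4 0
Walk LF starting at row 4, prepending L[row]:
  step 1: row=4, L[4]='$', prepend. Next row=LF[4]=0
  step 2: row=0, L[0]='y', prepend. Next row=LF[0]=2
  step 3: row=2, L[2]='x', prepend. Next row=LF[2]=1
  step 4: row=1, L[1]='y', prepend. Next row=LF[1]=3
  step 5: row=3, L[3]='z', prepend. Next row=LF[3]=4
Reversed output: zyxy$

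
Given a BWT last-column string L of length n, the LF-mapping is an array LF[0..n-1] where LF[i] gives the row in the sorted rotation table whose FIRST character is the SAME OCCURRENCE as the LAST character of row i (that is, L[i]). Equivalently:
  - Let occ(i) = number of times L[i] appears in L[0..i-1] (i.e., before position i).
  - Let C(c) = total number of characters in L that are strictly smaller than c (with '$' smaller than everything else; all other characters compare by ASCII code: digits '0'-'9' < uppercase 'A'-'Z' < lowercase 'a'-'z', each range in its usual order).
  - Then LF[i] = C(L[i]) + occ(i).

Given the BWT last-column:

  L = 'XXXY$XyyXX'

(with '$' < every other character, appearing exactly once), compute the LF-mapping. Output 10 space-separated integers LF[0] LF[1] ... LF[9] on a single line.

Char counts: '$':1, 'X':6, 'Y':1, 'y':2
C (first-col start): C('$')=0, C('X')=1, C('Y')=7, C('y')=8
L[0]='X': occ=0, LF[0]=C('X')+0=1+0=1
L[1]='X': occ=1, LF[1]=C('X')+1=1+1=2
L[2]='X': occ=2, LF[2]=C('X')+2=1+2=3
L[3]='Y': occ=0, LF[3]=C('Y')+0=7+0=7
L[4]='$': occ=0, LF[4]=C('$')+0=0+0=0
L[5]='X': occ=3, LF[5]=C('X')+3=1+3=4
L[6]='y': occ=0, LF[6]=C('y')+0=8+0=8
L[7]='y': occ=1, LF[7]=C('y')+1=8+1=9
L[8]='X': occ=4, LF[8]=C('X')+4=1+4=5
L[9]='X': occ=5, LF[9]=C('X')+5=1+5=6

Answer: 1 2 3 7 0 4 8 9 5 6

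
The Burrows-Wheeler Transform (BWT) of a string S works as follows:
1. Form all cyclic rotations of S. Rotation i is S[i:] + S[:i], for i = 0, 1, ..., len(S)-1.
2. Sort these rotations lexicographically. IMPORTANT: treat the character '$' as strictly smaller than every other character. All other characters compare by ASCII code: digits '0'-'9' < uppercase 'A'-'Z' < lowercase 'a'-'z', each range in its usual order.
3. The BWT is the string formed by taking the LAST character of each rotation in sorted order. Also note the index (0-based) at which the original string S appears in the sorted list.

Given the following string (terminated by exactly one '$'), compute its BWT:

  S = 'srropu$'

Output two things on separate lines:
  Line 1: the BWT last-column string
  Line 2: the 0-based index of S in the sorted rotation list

Answer: urors$p
5

Derivation:
All 7 rotations (rotation i = S[i:]+S[:i]):
  rot[0] = srropu$
  rot[1] = rropu$s
  rot[2] = ropu$sr
  rot[3] = opu$srr
  rot[4] = pu$srro
  rot[5] = u$srrop
  rot[6] = $srropu
Sorted (with $ < everything):
  sorted[0] = $srropu  (last char: 'u')
  sorted[1] = opu$srr  (last char: 'r')
  sorted[2] = pu$srro  (last char: 'o')
  sorted[3] = ropu$sr  (last char: 'r')
  sorted[4] = rropu$s  (last char: 's')
  sorted[5] = srropu$  (last char: '$')
  sorted[6] = u$srrop  (last char: 'p')
Last column: urors$p
Original string S is at sorted index 5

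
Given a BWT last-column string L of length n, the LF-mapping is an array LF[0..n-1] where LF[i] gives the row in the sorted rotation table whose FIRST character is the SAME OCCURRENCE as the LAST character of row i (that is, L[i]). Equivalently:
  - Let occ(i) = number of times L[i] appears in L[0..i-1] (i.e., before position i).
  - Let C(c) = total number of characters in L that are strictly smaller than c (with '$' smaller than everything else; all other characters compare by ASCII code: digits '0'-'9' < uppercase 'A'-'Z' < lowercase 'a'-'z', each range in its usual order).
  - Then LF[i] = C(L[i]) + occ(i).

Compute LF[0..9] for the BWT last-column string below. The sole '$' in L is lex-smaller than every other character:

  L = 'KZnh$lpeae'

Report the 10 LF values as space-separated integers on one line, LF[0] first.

Answer: 1 2 8 6 0 7 9 4 3 5

Derivation:
Char counts: '$':1, 'K':1, 'Z':1, 'a':1, 'e':2, 'h':1, 'l':1, 'n':1, 'p':1
C (first-col start): C('$')=0, C('K')=1, C('Z')=2, C('a')=3, C('e')=4, C('h')=6, C('l')=7, C('n')=8, C('p')=9
L[0]='K': occ=0, LF[0]=C('K')+0=1+0=1
L[1]='Z': occ=0, LF[1]=C('Z')+0=2+0=2
L[2]='n': occ=0, LF[2]=C('n')+0=8+0=8
L[3]='h': occ=0, LF[3]=C('h')+0=6+0=6
L[4]='$': occ=0, LF[4]=C('$')+0=0+0=0
L[5]='l': occ=0, LF[5]=C('l')+0=7+0=7
L[6]='p': occ=0, LF[6]=C('p')+0=9+0=9
L[7]='e': occ=0, LF[7]=C('e')+0=4+0=4
L[8]='a': occ=0, LF[8]=C('a')+0=3+0=3
L[9]='e': occ=1, LF[9]=C('e')+1=4+1=5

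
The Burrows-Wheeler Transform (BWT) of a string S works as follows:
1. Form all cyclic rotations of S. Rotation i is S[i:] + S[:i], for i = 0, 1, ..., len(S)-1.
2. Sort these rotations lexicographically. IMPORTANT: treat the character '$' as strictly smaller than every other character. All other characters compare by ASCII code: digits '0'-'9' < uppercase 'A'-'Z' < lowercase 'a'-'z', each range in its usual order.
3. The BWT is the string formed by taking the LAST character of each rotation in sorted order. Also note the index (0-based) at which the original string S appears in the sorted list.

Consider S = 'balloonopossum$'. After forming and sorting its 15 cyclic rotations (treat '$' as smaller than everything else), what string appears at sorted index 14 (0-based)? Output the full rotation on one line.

All 15 rotations (rotation i = S[i:]+S[:i]):
  rot[0] = balloonopossum$
  rot[1] = alloonopossum$b
  rot[2] = lloonopossum$ba
  rot[3] = loonopossum$bal
  rot[4] = oonopossum$ball
  rot[5] = onopossum$ballo
  rot[6] = nopossum$balloo
  rot[7] = opossum$balloon
  rot[8] = possum$balloono
  rot[9] = ossum$balloonop
  rot[10] = ssum$balloonopo
  rot[11] = sum$balloonopos
  rot[12] = um$balloonoposs
  rot[13] = m$balloonopossu
  rot[14] = $balloonopossum
Sorted (with $ < everything):
  sorted[0] = $balloonopossum
  sorted[1] = alloonopossum$b
  sorted[2] = balloonopossum$
  sorted[3] = lloonopossum$ba
  sorted[4] = loonopossum$bal
  sorted[5] = m$balloonopossu
  sorted[6] = nopossum$balloo
  sorted[7] = onopossum$ballo
  sorted[8] = oonopossum$ball
  sorted[9] = opossum$balloon
  sorted[10] = ossum$balloonop
  sorted[11] = possum$balloono
  sorted[12] = ssum$balloonopo
  sorted[13] = sum$balloonopos
  sorted[14] = um$balloonoposs
sorted[14] = um$balloonoposs

Answer: um$balloonoposs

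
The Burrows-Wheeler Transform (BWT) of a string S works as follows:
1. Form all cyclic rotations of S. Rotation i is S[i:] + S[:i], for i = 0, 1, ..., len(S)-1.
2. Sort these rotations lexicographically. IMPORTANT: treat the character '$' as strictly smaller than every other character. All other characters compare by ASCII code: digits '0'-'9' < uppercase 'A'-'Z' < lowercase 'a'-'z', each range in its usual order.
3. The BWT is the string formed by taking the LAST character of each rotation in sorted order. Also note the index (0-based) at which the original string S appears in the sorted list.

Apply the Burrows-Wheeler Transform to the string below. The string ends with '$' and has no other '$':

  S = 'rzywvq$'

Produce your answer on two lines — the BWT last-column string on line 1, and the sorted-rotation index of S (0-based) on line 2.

Answer: qv$wyzr
2

Derivation:
All 7 rotations (rotation i = S[i:]+S[:i]):
  rot[0] = rzywvq$
  rot[1] = zywvq$r
  rot[2] = ywvq$rz
  rot[3] = wvq$rzy
  rot[4] = vq$rzyw
  rot[5] = q$rzywv
  rot[6] = $rzywvq
Sorted (with $ < everything):
  sorted[0] = $rzywvq  (last char: 'q')
  sorted[1] = q$rzywv  (last char: 'v')
  sorted[2] = rzywvq$  (last char: '$')
  sorted[3] = vq$rzyw  (last char: 'w')
  sorted[4] = wvq$rzy  (last char: 'y')
  sorted[5] = ywvq$rz  (last char: 'z')
  sorted[6] = zywvq$r  (last char: 'r')
Last column: qv$wyzr
Original string S is at sorted index 2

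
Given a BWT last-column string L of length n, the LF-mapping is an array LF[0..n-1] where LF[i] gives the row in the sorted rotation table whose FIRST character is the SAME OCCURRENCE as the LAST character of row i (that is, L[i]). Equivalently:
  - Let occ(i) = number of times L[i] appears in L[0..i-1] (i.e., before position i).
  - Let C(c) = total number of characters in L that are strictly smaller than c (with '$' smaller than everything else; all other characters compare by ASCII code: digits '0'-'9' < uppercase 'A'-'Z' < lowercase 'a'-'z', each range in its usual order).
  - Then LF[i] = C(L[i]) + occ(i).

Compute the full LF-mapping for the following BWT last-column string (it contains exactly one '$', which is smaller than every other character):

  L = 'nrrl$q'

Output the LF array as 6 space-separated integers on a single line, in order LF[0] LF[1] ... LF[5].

Answer: 2 4 5 1 0 3

Derivation:
Char counts: '$':1, 'l':1, 'n':1, 'q':1, 'r':2
C (first-col start): C('$')=0, C('l')=1, C('n')=2, C('q')=3, C('r')=4
L[0]='n': occ=0, LF[0]=C('n')+0=2+0=2
L[1]='r': occ=0, LF[1]=C('r')+0=4+0=4
L[2]='r': occ=1, LF[2]=C('r')+1=4+1=5
L[3]='l': occ=0, LF[3]=C('l')+0=1+0=1
L[4]='$': occ=0, LF[4]=C('$')+0=0+0=0
L[5]='q': occ=0, LF[5]=C('q')+0=3+0=3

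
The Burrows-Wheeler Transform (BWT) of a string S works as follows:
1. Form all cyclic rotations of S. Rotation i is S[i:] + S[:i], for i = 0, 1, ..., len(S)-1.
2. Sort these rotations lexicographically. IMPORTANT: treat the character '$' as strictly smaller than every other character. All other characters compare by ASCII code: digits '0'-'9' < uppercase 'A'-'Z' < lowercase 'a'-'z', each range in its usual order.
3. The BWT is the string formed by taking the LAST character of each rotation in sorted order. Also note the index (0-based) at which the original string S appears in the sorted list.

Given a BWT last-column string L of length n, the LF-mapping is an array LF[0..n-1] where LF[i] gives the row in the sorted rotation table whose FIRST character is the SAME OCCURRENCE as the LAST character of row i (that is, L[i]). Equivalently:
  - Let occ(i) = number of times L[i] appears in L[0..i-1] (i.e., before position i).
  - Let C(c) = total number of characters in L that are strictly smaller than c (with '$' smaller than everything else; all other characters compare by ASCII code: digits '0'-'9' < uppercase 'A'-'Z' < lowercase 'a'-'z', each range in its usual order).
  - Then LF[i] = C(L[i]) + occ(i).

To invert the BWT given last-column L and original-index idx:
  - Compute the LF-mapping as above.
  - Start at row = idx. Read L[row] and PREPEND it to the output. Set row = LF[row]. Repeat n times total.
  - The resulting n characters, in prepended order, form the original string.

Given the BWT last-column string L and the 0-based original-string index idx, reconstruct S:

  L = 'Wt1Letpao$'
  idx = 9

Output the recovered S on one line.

LF mapping: 3 8 1 2 5 9 7 4 6 0
Walk LF starting at row 9, prepending L[row]:
  step 1: row=9, L[9]='$', prepend. Next row=LF[9]=0
  step 2: row=0, L[0]='W', prepend. Next row=LF[0]=3
  step 3: row=3, L[3]='L', prepend. Next row=LF[3]=2
  step 4: row=2, L[2]='1', prepend. Next row=LF[2]=1
  step 5: row=1, L[1]='t', prepend. Next row=LF[1]=8
  step 6: row=8, L[8]='o', prepend. Next row=LF[8]=6
  step 7: row=6, L[6]='p', prepend. Next row=LF[6]=7
  step 8: row=7, L[7]='a', prepend. Next row=LF[7]=4
  step 9: row=4, L[4]='e', prepend. Next row=LF[4]=5
  step 10: row=5, L[5]='t', prepend. Next row=LF[5]=9
Reversed output: teapot1LW$

Answer: teapot1LW$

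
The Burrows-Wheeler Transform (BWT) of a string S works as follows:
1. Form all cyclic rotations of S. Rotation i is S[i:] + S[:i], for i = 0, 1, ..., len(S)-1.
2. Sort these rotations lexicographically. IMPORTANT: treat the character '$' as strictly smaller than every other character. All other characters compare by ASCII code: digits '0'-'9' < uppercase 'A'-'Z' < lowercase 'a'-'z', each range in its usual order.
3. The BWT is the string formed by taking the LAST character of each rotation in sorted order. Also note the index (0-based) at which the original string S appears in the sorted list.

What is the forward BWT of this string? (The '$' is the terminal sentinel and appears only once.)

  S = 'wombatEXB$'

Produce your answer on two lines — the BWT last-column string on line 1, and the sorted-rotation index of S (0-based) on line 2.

Answer: BXtEbmowa$
9

Derivation:
All 10 rotations (rotation i = S[i:]+S[:i]):
  rot[0] = wombatEXB$
  rot[1] = ombatEXB$w
  rot[2] = mbatEXB$wo
  rot[3] = batEXB$wom
  rot[4] = atEXB$womb
  rot[5] = tEXB$womba
  rot[6] = EXB$wombat
  rot[7] = XB$wombatE
  rot[8] = B$wombatEX
  rot[9] = $wombatEXB
Sorted (with $ < everything):
  sorted[0] = $wombatEXB  (last char: 'B')
  sorted[1] = B$wombatEX  (last char: 'X')
  sorted[2] = EXB$wombat  (last char: 't')
  sorted[3] = XB$wombatE  (last char: 'E')
  sorted[4] = atEXB$womb  (last char: 'b')
  sorted[5] = batEXB$wom  (last char: 'm')
  sorted[6] = mbatEXB$wo  (last char: 'o')
  sorted[7] = ombatEXB$w  (last char: 'w')
  sorted[8] = tEXB$womba  (last char: 'a')
  sorted[9] = wombatEXB$  (last char: '$')
Last column: BXtEbmowa$
Original string S is at sorted index 9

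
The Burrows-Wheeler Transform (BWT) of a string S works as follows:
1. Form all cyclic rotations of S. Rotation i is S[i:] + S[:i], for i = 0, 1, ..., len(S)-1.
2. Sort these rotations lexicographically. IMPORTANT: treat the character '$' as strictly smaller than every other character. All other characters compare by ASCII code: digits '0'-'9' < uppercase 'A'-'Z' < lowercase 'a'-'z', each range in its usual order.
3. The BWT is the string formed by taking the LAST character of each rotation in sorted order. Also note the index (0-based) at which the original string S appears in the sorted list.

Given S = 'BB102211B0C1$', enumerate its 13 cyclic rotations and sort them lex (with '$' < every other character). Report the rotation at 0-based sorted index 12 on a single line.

All 13 rotations (rotation i = S[i:]+S[:i]):
  rot[0] = BB102211B0C1$
  rot[1] = B102211B0C1$B
  rot[2] = 102211B0C1$BB
  rot[3] = 02211B0C1$BB1
  rot[4] = 2211B0C1$BB10
  rot[5] = 211B0C1$BB102
  rot[6] = 11B0C1$BB1022
  rot[7] = 1B0C1$BB10221
  rot[8] = B0C1$BB102211
  rot[9] = 0C1$BB102211B
  rot[10] = C1$BB102211B0
  rot[11] = 1$BB102211B0C
  rot[12] = $BB102211B0C1
Sorted (with $ < everything):
  sorted[0] = $BB102211B0C1
  sorted[1] = 02211B0C1$BB1
  sorted[2] = 0C1$BB102211B
  sorted[3] = 1$BB102211B0C
  sorted[4] = 102211B0C1$BB
  sorted[5] = 11B0C1$BB1022
  sorted[6] = 1B0C1$BB10221
  sorted[7] = 211B0C1$BB102
  sorted[8] = 2211B0C1$BB10
  sorted[9] = B0C1$BB102211
  sorted[10] = B102211B0C1$B
  sorted[11] = BB102211B0C1$
  sorted[12] = C1$BB102211B0
sorted[12] = C1$BB102211B0

Answer: C1$BB102211B0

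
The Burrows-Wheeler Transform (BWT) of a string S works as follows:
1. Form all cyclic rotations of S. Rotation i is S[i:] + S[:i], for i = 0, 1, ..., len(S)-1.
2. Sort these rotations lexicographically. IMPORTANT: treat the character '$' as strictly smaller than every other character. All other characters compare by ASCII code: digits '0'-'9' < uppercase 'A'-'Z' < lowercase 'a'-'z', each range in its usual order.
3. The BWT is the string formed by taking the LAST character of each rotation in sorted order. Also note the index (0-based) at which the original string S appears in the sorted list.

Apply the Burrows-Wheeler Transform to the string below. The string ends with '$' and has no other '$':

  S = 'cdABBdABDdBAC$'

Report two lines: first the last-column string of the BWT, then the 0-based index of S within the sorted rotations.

Answer: CddBdAABAB$cBD
10

Derivation:
All 14 rotations (rotation i = S[i:]+S[:i]):
  rot[0] = cdABBdABDdBAC$
  rot[1] = dABBdABDdBAC$c
  rot[2] = ABBdABDdBAC$cd
  rot[3] = BBdABDdBAC$cdA
  rot[4] = BdABDdBAC$cdAB
  rot[5] = dABDdBAC$cdABB
  rot[6] = ABDdBAC$cdABBd
  rot[7] = BDdBAC$cdABBdA
  rot[8] = DdBAC$cdABBdAB
  rot[9] = dBAC$cdABBdABD
  rot[10] = BAC$cdABBdABDd
  rot[11] = AC$cdABBdABDdB
  rot[12] = C$cdABBdABDdBA
  rot[13] = $cdABBdABDdBAC
Sorted (with $ < everything):
  sorted[0] = $cdABBdABDdBAC  (last char: 'C')
  sorted[1] = ABBdABDdBAC$cd  (last char: 'd')
  sorted[2] = ABDdBAC$cdABBd  (last char: 'd')
  sorted[3] = AC$cdABBdABDdB  (last char: 'B')
  sorted[4] = BAC$cdABBdABDd  (last char: 'd')
  sorted[5] = BBdABDdBAC$cdA  (last char: 'A')
  sorted[6] = BDdBAC$cdABBdA  (last char: 'A')
  sorted[7] = BdABDdBAC$cdAB  (last char: 'B')
  sorted[8] = C$cdABBdABDdBA  (last char: 'A')
  sorted[9] = DdBAC$cdABBdAB  (last char: 'B')
  sorted[10] = cdABBdABDdBAC$  (last char: '$')
  sorted[11] = dABBdABDdBAC$c  (last char: 'c')
  sorted[12] = dABDdBAC$cdABB  (last char: 'B')
  sorted[13] = dBAC$cdABBdABD  (last char: 'D')
Last column: CddBdAABAB$cBD
Original string S is at sorted index 10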